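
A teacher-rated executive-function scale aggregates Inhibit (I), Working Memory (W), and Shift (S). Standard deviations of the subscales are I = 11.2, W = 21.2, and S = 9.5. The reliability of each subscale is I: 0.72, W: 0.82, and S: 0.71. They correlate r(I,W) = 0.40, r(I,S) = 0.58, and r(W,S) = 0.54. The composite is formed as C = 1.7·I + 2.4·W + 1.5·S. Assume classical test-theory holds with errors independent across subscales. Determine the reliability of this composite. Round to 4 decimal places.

Var(C) = 1.7²·11.2² + 2.4²·21.2² + 1.5²·9.5² + 2·[4.08·11.2·21.2·0.40 + 2.55·11.2·9.5·0.58 + 3.6·21.2·9.5·0.54] = 3154.36 + 1872.78 = 5027.14.
Because errors are independent across components, Cov(Tᵢ,Tⱼ) = Cov(Xᵢ,Xⱼ); the off-diagonal part of the true-score variance is the same as above.
True-score variance = [1.7²·11.2²·0.72 + 2.4²·21.2²·0.82 + 1.5²·9.5²·0.71] + 1872.78 = 2527.98 + 1872.78 = 4400.76.
Reliability = 4400.76 / 5027.14 = 0.8754.

0.8754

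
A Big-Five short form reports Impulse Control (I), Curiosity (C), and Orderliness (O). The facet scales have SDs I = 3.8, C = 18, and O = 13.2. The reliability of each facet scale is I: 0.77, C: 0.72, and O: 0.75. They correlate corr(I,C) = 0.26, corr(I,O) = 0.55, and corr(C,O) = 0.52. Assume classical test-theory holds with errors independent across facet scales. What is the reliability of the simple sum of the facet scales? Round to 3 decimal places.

0.838

Var(I+C+O) = 3.8² + 18² + 13.2² + 2·[3.8·18·0.26 + 3.8·13.2·0.55 + 18·13.2·0.52] = 512.68 + 337.848 = 850.528.
With uncorrelated errors the cross-covariances are all true-score covariance, so they carry over unchanged; only the diagonal terms shrink to ρᵢσᵢ².
True-score variance = [3.8²·0.77 + 18²·0.72 + 13.2²·0.75] + 337.848 = 375.079 + 337.848 = 712.927.
Reliability = 712.927 / 850.528 = 0.838.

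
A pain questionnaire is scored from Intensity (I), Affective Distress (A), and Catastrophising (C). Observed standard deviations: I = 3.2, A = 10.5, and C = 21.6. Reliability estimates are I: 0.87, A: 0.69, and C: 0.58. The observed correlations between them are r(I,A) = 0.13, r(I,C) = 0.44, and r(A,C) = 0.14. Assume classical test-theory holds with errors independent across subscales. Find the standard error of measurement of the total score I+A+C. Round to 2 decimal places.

15.21

Var(total) = 587.05 + 133.066 = 720.116.
True-score variance = 355.586 + 133.066 = 488.652, so reliability = 0.6786.
Error variance = 720.116 − 488.652 = 231.464; SEM = √231.464 = 15.21.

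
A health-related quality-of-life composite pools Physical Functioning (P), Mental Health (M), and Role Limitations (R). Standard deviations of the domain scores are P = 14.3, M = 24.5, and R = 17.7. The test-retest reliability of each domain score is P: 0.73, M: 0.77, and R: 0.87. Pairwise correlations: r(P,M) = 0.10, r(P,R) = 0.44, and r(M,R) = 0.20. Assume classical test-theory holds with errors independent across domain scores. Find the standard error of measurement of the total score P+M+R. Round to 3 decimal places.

15.297

Var(total) = 1118.03 + 466.267 = 1584.3.
True-score variance = 884.033 + 466.267 = 1350.3, so reliability = 0.8523.
Error variance = 1584.3 − 1350.3 = 233.997; SEM = √233.997 = 15.297.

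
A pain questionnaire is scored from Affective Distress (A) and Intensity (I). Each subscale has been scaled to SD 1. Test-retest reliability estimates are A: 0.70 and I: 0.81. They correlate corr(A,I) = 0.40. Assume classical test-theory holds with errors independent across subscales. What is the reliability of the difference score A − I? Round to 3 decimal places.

0.592

Var(A−I) = 1 + 1 − 2·0.40 = 2 − 0.8 = 1.2.
Under uncorrelated errors the observed covariances equal the true-score covariances, so only the own-variance terms attenuate.
True-score variance = [0.70 + 0.81] − 0.8 = 1.51 − 0.8 = 0.71.
Reliability = 0.71 / 1.2 = 0.592.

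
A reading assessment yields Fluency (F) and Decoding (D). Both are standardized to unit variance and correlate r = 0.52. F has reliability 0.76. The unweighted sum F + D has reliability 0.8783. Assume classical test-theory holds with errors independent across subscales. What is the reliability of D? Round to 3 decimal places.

0.870

Var(F+D) = 2 + 2·0.52 = 3.040.
True-score variance = ρ_F + ρ_D + 2·0.52, so 0.8783 = (0.76 + ρ_D + 1.04) / 3.040.
ρ_D = 0.8783·3.040 − 0.76 − 1.04 = 0.870.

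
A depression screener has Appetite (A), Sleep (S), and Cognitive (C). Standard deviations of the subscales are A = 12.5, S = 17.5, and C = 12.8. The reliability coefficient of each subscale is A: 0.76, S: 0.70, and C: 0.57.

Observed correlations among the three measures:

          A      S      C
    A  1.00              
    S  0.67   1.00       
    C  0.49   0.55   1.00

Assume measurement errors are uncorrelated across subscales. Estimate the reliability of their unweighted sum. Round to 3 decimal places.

0.849

Var(A+S+C) = 12.5² + 17.5² + 12.8² + 2·[12.5·17.5·0.67 + 12.5·12.8·0.49 + 17.5·12.8·0.55] = 626.34 + 696.325 = 1322.66.
With uncorrelated errors the cross-covariances are all true-score covariance, so they carry over unchanged; only the diagonal terms shrink to ρᵢσᵢ².
True-score variance = [12.5²·0.76 + 17.5²·0.70 + 12.8²·0.57] + 696.325 = 426.514 + 696.325 = 1122.84.
Reliability = 1122.84 / 1322.66 = 0.849.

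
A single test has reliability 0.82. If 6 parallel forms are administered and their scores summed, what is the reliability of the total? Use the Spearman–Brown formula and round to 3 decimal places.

ρ_k = kρ / (1 + (k−1)ρ) = 6·0.82 / (1 + 5·0.82) = 4.920 / 5.100 = 0.965.

0.965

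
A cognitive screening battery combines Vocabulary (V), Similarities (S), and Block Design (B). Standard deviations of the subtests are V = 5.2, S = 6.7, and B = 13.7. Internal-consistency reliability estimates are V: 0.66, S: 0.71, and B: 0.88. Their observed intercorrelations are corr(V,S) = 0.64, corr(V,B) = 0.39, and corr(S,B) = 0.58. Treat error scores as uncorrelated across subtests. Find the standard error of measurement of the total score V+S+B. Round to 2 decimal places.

6.69

Var(total) = 259.62 + 206.639 = 466.259.
True-score variance = 214.885 + 206.639 = 421.524, so reliability = 0.9041.
Error variance = 466.259 − 421.524 = 44.7345; SEM = √44.7345 = 6.69.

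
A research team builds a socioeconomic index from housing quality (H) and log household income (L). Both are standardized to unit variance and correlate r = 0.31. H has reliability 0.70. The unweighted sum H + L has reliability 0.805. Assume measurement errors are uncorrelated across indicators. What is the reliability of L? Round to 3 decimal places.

0.789

Var(H+L) = 2 + 2·0.31 = 2.620.
True-score variance = ρ_H + ρ_L + 2·0.31, so 0.805 = (0.70 + ρ_L + 0.62) / 2.620.
ρ_L = 0.805·2.620 − 0.70 − 0.62 = 0.789.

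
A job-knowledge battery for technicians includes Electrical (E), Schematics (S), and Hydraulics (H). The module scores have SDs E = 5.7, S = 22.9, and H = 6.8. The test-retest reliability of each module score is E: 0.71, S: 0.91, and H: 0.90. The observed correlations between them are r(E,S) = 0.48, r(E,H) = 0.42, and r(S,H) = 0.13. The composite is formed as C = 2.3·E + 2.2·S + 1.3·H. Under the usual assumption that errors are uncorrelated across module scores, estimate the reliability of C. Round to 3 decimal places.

0.921

Var(C) = 2.3²·5.7² + 2.2²·22.9² + 1.3²·6.8² + 2·[5.06·5.7·22.9·0.48 + 2.99·5.7·6.8·0.42 + 2.86·22.9·6.8·0.13] = 2788.16 + 847.206 = 3635.37.
With uncorrelated errors the cross-covariances are all true-score covariance, so they carry over unchanged; only the diagonal terms shrink to ρᵢσᵢ².
True-score variance = [2.3²·5.7²·0.71 + 2.2²·22.9²·0.91 + 1.3²·6.8²·0.90] + 847.206 = 2502.07 + 847.206 = 3349.28.
Reliability = 3349.28 / 3635.37 = 0.921.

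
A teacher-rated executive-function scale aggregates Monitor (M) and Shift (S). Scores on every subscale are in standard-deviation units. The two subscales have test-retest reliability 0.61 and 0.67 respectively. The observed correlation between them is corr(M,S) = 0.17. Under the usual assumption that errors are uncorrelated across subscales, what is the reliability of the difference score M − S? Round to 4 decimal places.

Var(M−S) = 1 + 1 − 2·0.17 = 2 − 0.34 = 1.66.
With uncorrelated errors the cross-covariances are all true-score covariance, so they carry over unchanged; only the diagonal terms shrink to ρᵢσᵢ².
True-score variance = [0.61 + 0.67] − 0.34 = 1.28 − 0.34 = 0.94.
Reliability = 0.94 / 1.66 = 0.5663.

0.5663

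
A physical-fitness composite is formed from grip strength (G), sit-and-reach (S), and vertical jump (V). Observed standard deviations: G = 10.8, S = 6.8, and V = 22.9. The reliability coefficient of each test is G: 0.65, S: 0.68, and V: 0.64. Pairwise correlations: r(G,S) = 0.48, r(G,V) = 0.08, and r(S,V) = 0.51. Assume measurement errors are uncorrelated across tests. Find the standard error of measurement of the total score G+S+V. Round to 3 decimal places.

15.634

Var(total) = 687.29 + 268.908 = 956.198.
True-score variance = 442.882 + 268.908 = 711.79, so reliability = 0.7444.
Error variance = 956.198 − 711.79 = 244.408; SEM = √244.408 = 15.634.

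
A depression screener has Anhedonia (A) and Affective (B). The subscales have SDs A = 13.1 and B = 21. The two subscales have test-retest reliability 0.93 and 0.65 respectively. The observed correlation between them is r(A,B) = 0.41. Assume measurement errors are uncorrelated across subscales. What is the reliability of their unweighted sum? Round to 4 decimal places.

Var(A+B) = 13.1² + 21² + 2·[13.1·21·0.41] = 612.61 + 225.582 = 838.192.
Because errors are independent across components, Cov(Tᵢ,Tⱼ) = Cov(Xᵢ,Xⱼ); the off-diagonal part of the true-score variance is the same as above.
True-score variance = [13.1²·0.93 + 21²·0.65] + 225.582 = 446.247 + 225.582 = 671.829.
Reliability = 671.829 / 838.192 = 0.8015.

0.8015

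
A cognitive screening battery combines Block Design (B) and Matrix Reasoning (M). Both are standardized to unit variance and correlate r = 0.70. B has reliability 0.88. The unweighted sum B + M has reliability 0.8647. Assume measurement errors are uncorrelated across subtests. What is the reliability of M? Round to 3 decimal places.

Var(B+M) = 2 + 2·0.70 = 3.400.
True-score variance = ρ_B + ρ_M + 2·0.70, so 0.8647 = (0.88 + ρ_M + 1.40) / 3.400.
ρ_M = 0.8647·3.400 − 0.88 − 1.40 = 0.660.

0.660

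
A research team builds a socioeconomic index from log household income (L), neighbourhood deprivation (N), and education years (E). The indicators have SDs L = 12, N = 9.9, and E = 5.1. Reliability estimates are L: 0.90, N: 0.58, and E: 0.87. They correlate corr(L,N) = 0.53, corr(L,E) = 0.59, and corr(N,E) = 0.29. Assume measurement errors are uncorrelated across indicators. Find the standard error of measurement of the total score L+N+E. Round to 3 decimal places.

Var(total) = 268.02 + 227.428 = 495.448.
True-score variance = 209.075 + 227.428 = 436.503, so reliability = 0.8810.
Error variance = 495.448 − 436.503 = 58.9455; SEM = √58.9455 = 7.678.

7.678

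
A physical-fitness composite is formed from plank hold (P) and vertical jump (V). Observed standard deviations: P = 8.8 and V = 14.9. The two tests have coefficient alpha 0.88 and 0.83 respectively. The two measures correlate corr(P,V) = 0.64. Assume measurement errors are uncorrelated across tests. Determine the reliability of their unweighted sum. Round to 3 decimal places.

Var(P+V) = 8.8² + 14.9² + 2·[8.8·14.9·0.64] = 299.45 + 167.834 = 467.284.
With uncorrelated errors the cross-covariances are all true-score covariance, so they carry over unchanged; only the diagonal terms shrink to ρᵢσᵢ².
True-score variance = [8.8²·0.88 + 14.9²·0.83] + 167.834 = 252.416 + 167.834 = 420.249.
Reliability = 420.249 / 467.284 = 0.899.

0.899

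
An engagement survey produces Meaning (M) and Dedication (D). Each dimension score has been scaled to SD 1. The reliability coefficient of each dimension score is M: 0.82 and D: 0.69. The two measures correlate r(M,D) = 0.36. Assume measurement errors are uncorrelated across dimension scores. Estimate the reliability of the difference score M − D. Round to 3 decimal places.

0.617

Var(M−D) = 1 + 1 − 2·0.36 = 2 − 0.72 = 1.28.
Because errors are independent across components, Cov(Tᵢ,Tⱼ) = Cov(Xᵢ,Xⱼ); the off-diagonal part of the true-score variance is the same as above.
True-score variance = [0.82 + 0.69] − 0.72 = 1.51 − 0.72 = 0.79.
Reliability = 0.79 / 1.28 = 0.617.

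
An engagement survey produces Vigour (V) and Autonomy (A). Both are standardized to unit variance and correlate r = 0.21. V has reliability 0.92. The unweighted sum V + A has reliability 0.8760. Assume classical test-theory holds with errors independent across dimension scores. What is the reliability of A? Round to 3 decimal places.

0.780

Var(V+A) = 2 + 2·0.21 = 2.420.
True-score variance = ρ_V + ρ_A + 2·0.21, so 0.8760 = (0.92 + ρ_A + 0.42) / 2.420.
ρ_A = 0.8760·2.420 − 0.92 − 0.42 = 0.780.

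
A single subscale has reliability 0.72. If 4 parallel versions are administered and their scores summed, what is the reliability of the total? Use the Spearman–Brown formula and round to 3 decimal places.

ρ_k = kρ / (1 + (k−1)ρ) = 4·0.72 / (1 + 3·0.72) = 2.880 / 3.160 = 0.911.

0.911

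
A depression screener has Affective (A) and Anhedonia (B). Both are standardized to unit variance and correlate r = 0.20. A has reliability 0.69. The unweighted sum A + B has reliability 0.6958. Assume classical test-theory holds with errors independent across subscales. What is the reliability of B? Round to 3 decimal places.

Var(A+B) = 2 + 2·0.20 = 2.400.
True-score variance = ρ_A + ρ_B + 2·0.20, so 0.6958 = (0.69 + ρ_B + 0.40) / 2.400.
ρ_B = 0.6958·2.400 − 0.69 − 0.40 = 0.580.

0.580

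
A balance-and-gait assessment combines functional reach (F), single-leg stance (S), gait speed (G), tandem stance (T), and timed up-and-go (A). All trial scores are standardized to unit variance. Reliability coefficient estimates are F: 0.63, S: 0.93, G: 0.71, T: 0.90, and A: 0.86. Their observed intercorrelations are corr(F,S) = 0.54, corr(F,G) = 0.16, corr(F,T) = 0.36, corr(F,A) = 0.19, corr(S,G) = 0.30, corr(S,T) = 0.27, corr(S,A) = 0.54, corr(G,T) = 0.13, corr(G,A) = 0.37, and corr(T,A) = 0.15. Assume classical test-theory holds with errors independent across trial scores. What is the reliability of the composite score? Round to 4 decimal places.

Var(F+S+G+T+A) = 5 + 2·[0.54 + 0.16 + 0.36 + 0.19 + 0.30 + 0.27 + 0.54 + 0.13 + 0.37 + 0.15] = 5 + 6.02 = 11.02.
Under uncorrelated errors the observed covariances equal the true-score covariances, so only the own-variance terms attenuate.
True-score variance = [0.63 + 0.93 + 0.71 + 0.90 + 0.86] + 6.02 = 4.03 + 6.02 = 10.05.
Reliability = 10.05 / 11.02 = 0.9120.

0.9120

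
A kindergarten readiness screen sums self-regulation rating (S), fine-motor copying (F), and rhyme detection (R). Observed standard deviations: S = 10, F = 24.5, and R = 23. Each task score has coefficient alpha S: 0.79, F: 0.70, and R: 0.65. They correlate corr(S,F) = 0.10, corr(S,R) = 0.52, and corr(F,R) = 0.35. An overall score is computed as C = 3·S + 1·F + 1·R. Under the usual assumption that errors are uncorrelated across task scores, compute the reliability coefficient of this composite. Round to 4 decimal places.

0.8315

Var(C) = 3²·10² + 24.5² + 23² + 2·[3·10·24.5·0.10 + 3·10·23·0.52 + 24.5·23·0.35] = 2029.25 + 1259.05 = 3288.3.
Under uncorrelated errors the observed covariances equal the true-score covariances, so only the own-variance terms attenuate.
True-score variance = [3²·10²·0.79 + 24.5²·0.70 + 23²·0.65] + 1259.05 = 1475.03 + 1259.05 = 2734.07.
Reliability = 2734.07 / 3288.3 = 0.8315.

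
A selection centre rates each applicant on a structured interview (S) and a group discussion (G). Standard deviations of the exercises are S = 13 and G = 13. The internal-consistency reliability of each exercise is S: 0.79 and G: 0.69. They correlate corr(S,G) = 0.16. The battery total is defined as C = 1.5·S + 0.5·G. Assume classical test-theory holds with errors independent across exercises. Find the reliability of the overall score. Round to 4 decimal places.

Var(C) = 1.5²·13² + 0.5²·13² + 2·[0.75·13·13·0.16] = 422.5 + 40.56 = 463.06.
Under uncorrelated errors the observed covariances equal the true-score covariances, so only the own-variance terms attenuate.
True-score variance = [1.5²·13²·0.79 + 0.5²·13²·0.69] + 40.56 = 329.55 + 40.56 = 370.11.
Reliability = 370.11 / 463.06 = 0.7993.

0.7993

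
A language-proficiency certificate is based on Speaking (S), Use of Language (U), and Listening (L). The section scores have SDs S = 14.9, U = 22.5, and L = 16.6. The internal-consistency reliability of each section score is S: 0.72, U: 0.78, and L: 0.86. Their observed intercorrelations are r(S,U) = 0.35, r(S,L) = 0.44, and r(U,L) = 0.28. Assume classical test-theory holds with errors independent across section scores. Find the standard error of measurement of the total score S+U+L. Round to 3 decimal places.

14.564

Var(total) = 1003.82 + 661.494 = 1665.31.
True-score variance = 791.704 + 661.494 = 1453.2, so reliability = 0.8726.
Error variance = 1665.31 − 1453.2 = 212.116; SEM = √212.116 = 14.564.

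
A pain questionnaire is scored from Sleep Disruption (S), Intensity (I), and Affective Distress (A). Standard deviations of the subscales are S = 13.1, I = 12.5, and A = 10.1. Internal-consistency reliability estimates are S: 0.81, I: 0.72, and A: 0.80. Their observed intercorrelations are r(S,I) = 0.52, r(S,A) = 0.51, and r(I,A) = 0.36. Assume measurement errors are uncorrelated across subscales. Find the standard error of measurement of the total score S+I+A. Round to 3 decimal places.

Var(total) = 429.87 + 396.156 = 826.026.
True-score variance = 333.112 + 396.156 = 729.268, so reliability = 0.8829.
Error variance = 826.026 − 729.268 = 96.7579; SEM = √96.7579 = 9.837.

9.837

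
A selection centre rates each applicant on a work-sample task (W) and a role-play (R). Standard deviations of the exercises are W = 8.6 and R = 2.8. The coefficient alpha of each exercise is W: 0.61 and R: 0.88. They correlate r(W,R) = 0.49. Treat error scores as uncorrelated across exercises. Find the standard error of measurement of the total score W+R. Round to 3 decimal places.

Var(total) = 81.8 + 23.5984 = 105.398.
True-score variance = 52.0148 + 23.5984 = 75.6132, so reliability = 0.7174.
Error variance = 105.398 − 75.6132 = 29.7852; SEM = √29.7852 = 5.458.

5.458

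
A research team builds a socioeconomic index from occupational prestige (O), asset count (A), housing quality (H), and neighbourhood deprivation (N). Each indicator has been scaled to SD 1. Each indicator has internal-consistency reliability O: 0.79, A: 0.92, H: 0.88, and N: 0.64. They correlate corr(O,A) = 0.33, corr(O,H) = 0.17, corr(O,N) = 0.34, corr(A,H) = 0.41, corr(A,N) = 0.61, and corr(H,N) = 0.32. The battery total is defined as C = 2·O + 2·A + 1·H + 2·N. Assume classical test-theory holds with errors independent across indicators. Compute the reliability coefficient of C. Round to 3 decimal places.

0.899

Var(C) = 2² + 2² + 1 + 2² + 2·[4·0.33 + 2·0.17 + 4·0.34 + 2·0.41 + 4·0.61 + 2·0.32] = 13 + 13.84 = 26.84.
Under uncorrelated errors the observed covariances equal the true-score covariances, so only the own-variance terms attenuate.
True-score variance = [2²·0.79 + 2²·0.92 + 0.88 + 2²·0.64] + 13.84 = 10.28 + 13.84 = 24.12.
Reliability = 24.12 / 26.84 = 0.899.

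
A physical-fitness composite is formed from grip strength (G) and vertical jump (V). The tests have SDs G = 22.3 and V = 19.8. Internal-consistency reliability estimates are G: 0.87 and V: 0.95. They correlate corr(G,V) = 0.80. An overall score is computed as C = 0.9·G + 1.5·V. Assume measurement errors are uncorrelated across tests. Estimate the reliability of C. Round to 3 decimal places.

Var(C) = 0.9²·22.3² + 1.5²·19.8² + 2·[1.35·22.3·19.8·0.80] = 1284.89 + 953.726 = 2238.62.
With uncorrelated errors the cross-covariances are all true-score covariance, so they carry over unchanged; only the diagonal terms shrink to ρᵢσᵢ².
True-score variance = [0.9²·22.3²·0.87 + 1.5²·19.8²·0.95] + 953.726 = 1188.43 + 953.726 = 2142.15.
Reliability = 2142.15 / 2238.62 = 0.957.

0.957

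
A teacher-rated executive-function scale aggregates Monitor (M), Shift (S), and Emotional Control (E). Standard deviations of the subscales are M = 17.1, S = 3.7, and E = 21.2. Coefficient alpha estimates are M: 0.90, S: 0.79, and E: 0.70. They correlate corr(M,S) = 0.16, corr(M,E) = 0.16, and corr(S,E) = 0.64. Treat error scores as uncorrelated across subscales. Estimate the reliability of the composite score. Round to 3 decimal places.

0.832

Var(M+S+E) = 17.1² + 3.7² + 21.2² + 2·[17.1·3.7·0.16 + 17.1·21.2·0.16 + 3.7·21.2·0.64] = 755.54 + 236.656 = 992.196.
Because errors are independent across components, Cov(Tᵢ,Tⱼ) = Cov(Xᵢ,Xⱼ); the off-diagonal part of the true-score variance is the same as above.
True-score variance = [17.1²·0.90 + 3.7²·0.79 + 21.2²·0.70] + 236.656 = 588.592 + 236.656 = 825.248.
Reliability = 825.248 / 992.196 = 0.832.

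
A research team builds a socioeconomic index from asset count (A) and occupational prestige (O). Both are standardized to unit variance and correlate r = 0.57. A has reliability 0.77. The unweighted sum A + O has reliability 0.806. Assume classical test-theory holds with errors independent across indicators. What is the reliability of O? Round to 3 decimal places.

0.621

Var(A+O) = 2 + 2·0.57 = 3.140.
True-score variance = ρ_A + ρ_O + 2·0.57, so 0.806 = (0.77 + ρ_O + 1.14) / 3.140.
ρ_O = 0.806·3.140 − 0.77 − 1.14 = 0.621.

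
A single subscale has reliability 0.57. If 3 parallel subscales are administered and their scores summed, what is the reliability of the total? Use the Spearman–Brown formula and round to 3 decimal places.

ρ_k = kρ / (1 + (k−1)ρ) = 3·0.57 / (1 + 2·0.57) = 1.710 / 2.140 = 0.799.

0.799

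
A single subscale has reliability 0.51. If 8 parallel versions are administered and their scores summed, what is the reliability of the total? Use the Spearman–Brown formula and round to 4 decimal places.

ρ_k = kρ / (1 + (k−1)ρ) = 8·0.51 / (1 + 7·0.51) = 4.080 / 4.570 = 0.8928.

0.8928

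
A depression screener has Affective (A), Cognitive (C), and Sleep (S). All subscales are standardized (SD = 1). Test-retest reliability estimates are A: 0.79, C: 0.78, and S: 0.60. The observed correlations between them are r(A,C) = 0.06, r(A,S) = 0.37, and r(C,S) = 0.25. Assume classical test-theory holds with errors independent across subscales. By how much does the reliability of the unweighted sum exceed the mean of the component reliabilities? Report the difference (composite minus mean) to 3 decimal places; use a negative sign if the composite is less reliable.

0.086

Var(sum) = 3 + 1.36 = 4.36; true-score variance = 2.17 + 1.36 = 3.53; composite reliability = 0.8096.
Mean component reliability = 0.7233.
Difference = 0.8096 − 0.7233 = 0.086.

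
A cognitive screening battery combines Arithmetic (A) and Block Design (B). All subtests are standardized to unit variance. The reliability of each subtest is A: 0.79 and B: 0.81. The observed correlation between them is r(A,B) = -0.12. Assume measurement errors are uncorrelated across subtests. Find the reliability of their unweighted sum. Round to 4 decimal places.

Var(A+B) = 2 + 2·[(-0.12)] = 2 − 0.24 = 1.76.
With uncorrelated errors the cross-covariances are all true-score covariance, so they carry over unchanged; only the diagonal terms shrink to ρᵢσᵢ².
True-score variance = [0.79 + 0.81] − 0.24 = 1.6 − 0.24 = 1.36.
Reliability = 1.36 / 1.76 = 0.7727.

0.7727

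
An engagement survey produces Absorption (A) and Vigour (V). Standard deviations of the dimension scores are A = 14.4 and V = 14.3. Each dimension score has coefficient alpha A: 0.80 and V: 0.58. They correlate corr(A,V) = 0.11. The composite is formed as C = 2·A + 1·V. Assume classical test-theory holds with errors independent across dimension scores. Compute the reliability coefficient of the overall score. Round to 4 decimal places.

0.7761

Var(C) = 2²·14.4² + 14.3² + 2·[2·14.4·14.3·0.11] = 1033.93 + 90.6048 = 1124.53.
Under uncorrelated errors the observed covariances equal the true-score covariances, so only the own-variance terms attenuate.
True-score variance = [2²·14.4²·0.80 + 14.3²·0.58] + 90.6048 = 782.156 + 90.6048 = 872.761.
Reliability = 872.761 / 1124.53 = 0.7761.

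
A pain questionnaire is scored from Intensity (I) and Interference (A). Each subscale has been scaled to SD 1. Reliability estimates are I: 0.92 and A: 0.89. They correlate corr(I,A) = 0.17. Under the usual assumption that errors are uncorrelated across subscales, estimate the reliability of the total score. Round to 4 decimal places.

0.9188

Var(I+A) = 2 + 2·[0.17] = 2 + 0.34 = 2.34.
Under uncorrelated errors the observed covariances equal the true-score covariances, so only the own-variance terms attenuate.
True-score variance = [0.92 + 0.89] + 0.34 = 1.81 + 0.34 = 2.15.
Reliability = 2.15 / 2.34 = 0.9188.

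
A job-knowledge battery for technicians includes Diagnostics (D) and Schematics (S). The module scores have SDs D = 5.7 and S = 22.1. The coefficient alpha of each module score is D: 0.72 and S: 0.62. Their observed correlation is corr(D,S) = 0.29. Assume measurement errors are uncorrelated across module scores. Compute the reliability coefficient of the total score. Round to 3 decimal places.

Var(D+S) = 5.7² + 22.1² + 2·[5.7·22.1·0.29] = 520.9 + 73.0626 = 593.963.
Under uncorrelated errors the observed covariances equal the true-score covariances, so only the own-variance terms attenuate.
True-score variance = [5.7²·0.72 + 22.1²·0.62] + 73.0626 = 326.207 + 73.0626 = 399.27.
Reliability = 399.27 / 593.963 = 0.672.

0.672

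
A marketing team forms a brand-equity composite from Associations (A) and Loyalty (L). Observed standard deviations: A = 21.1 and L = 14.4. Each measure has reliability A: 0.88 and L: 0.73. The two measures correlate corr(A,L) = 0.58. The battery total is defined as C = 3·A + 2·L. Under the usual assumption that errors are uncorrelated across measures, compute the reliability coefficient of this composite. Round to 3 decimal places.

Var(C) = 3²·21.1² + 2²·14.4² + 2·[6·21.1·14.4·0.58] = 4836.33 + 2114.73 = 6951.06.
Because errors are independent across components, Cov(Tᵢ,Tⱼ) = Cov(Xᵢ,Xⱼ); the off-diagonal part of the true-score variance is the same as above.
True-score variance = [3²·21.1²·0.88 + 2²·14.4²·0.73] + 2114.73 = 4131.55 + 2114.73 = 6246.28.
Reliability = 6246.28 / 6951.06 = 0.899.

0.899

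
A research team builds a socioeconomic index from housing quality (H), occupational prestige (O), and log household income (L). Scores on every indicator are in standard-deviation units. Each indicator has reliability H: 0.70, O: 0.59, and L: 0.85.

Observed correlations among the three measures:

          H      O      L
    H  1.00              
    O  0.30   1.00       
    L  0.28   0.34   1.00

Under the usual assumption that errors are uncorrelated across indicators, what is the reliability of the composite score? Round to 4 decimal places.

0.8223

Var(H+O+L) = 3 + 2·[0.30 + 0.28 + 0.34] = 3 + 1.84 = 4.84.
Because errors are independent across components, Cov(Tᵢ,Tⱼ) = Cov(Xᵢ,Xⱼ); the off-diagonal part of the true-score variance is the same as above.
True-score variance = [0.70 + 0.59 + 0.85] + 1.84 = 2.14 + 1.84 = 3.98.
Reliability = 3.98 / 4.84 = 0.8223.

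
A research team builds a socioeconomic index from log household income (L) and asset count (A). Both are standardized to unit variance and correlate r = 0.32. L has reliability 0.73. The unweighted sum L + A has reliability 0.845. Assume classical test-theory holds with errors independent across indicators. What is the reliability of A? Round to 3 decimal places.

0.861

Var(L+A) = 2 + 2·0.32 = 2.640.
True-score variance = ρ_L + ρ_A + 2·0.32, so 0.845 = (0.73 + ρ_A + 0.64) / 2.640.
ρ_A = 0.845·2.640 − 0.73 − 0.64 = 0.861.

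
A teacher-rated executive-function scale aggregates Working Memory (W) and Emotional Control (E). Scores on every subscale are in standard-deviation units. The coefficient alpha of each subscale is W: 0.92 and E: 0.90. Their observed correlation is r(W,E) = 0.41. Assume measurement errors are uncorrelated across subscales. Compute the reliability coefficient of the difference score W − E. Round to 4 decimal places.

0.8475

Var(W−E) = 1 + 1 − 2·0.41 = 2 − 0.82 = 1.18.
With uncorrelated errors the cross-covariances are all true-score covariance, so they carry over unchanged; only the diagonal terms shrink to ρᵢσᵢ².
True-score variance = [0.92 + 0.90] − 0.82 = 1.82 − 0.82 = 1.
Reliability = 1 / 1.18 = 0.8475.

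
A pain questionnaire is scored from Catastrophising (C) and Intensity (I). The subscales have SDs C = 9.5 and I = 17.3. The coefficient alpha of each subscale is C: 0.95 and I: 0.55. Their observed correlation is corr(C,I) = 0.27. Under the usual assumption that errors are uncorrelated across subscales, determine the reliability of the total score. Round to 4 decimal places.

0.7090

Var(C+I) = 9.5² + 17.3² + 2·[9.5·17.3·0.27] = 389.54 + 88.749 = 478.289.
Because errors are independent across components, Cov(Tᵢ,Tⱼ) = Cov(Xᵢ,Xⱼ); the off-diagonal part of the true-score variance is the same as above.
True-score variance = [9.5²·0.95 + 17.3²·0.55] + 88.749 = 250.347 + 88.749 = 339.096.
Reliability = 339.096 / 478.289 = 0.7090.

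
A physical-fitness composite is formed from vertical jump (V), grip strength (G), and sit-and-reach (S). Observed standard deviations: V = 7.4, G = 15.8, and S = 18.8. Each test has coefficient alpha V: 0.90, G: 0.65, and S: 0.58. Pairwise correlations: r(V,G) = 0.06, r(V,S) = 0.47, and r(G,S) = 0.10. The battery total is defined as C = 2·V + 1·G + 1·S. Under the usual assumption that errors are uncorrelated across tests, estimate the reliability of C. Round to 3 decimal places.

0.780

Var(C) = 2²·7.4² + 15.8² + 18.8² + 2·[2·7.4·15.8·0.06 + 2·7.4·18.8·0.47 + 15.8·18.8·0.10] = 822.12 + 349.014 = 1171.13.
Under uncorrelated errors the observed covariances equal the true-score covariances, so only the own-variance terms attenuate.
True-score variance = [2²·7.4²·0.90 + 15.8²·0.65 + 18.8²·0.58] + 349.014 = 564.397 + 349.014 = 913.412.
Reliability = 913.412 / 1171.13 = 0.780.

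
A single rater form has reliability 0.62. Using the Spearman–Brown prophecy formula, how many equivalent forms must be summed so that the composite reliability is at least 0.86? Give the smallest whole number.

k ≥ ρ*(1−ρ₁)/(ρ₁(1−ρ*)) = 0.86·0.38 / (0.62·0.14) = 3.765.
Smallest integer k = 4.

4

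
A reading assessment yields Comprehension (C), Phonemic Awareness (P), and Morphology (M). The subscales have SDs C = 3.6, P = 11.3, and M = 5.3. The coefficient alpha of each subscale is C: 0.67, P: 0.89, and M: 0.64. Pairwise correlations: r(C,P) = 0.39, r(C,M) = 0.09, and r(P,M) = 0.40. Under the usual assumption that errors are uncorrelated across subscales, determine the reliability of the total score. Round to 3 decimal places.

0.887

Var(C+P+M) = 3.6² + 11.3² + 5.3² + 2·[3.6·11.3·0.39 + 3.6·5.3·0.09 + 11.3·5.3·0.40] = 168.74 + 83.0768 = 251.817.
With uncorrelated errors the cross-covariances are all true-score covariance, so they carry over unchanged; only the diagonal terms shrink to ρᵢσᵢ².
True-score variance = [3.6²·0.67 + 11.3²·0.89 + 5.3²·0.64] + 83.0768 = 140.305 + 83.0768 = 223.382.
Reliability = 223.382 / 251.817 = 0.887.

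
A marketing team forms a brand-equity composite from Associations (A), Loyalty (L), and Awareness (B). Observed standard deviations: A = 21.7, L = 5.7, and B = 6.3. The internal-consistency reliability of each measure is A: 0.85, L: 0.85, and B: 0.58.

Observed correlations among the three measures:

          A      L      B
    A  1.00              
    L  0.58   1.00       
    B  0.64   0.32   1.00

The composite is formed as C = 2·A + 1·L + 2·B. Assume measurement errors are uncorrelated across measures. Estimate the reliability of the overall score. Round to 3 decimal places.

0.886

Var(C) = 2²·21.7² + 5.7² + 2²·6.3² + 2·[2·21.7·5.7·0.58 + 4·21.7·6.3·0.64 + 2·5.7·6.3·0.32] = 2074.81 + 1032.88 = 3107.69.
Because errors are independent across components, Cov(Tᵢ,Tⱼ) = Cov(Xᵢ,Xⱼ); the off-diagonal part of the true-score variance is the same as above.
True-score variance = [2²·21.7²·0.85 + 5.7²·0.85 + 2²·6.3²·0.58] + 1032.88 = 1720.72 + 1032.88 = 2753.6.
Reliability = 2753.6 / 3107.69 = 0.886.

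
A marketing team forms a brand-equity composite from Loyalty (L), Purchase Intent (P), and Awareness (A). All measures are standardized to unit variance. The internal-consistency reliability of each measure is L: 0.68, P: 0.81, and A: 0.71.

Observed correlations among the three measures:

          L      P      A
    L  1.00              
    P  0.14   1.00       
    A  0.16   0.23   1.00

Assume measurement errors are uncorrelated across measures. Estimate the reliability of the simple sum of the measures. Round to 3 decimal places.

0.803

Var(L+P+A) = 3 + 2·[0.14 + 0.16 + 0.23] = 3 + 1.06 = 4.06.
Under uncorrelated errors the observed covariances equal the true-score covariances, so only the own-variance terms attenuate.
True-score variance = [0.68 + 0.81 + 0.71] + 1.06 = 2.2 + 1.06 = 3.26.
Reliability = 3.26 / 4.06 = 0.803.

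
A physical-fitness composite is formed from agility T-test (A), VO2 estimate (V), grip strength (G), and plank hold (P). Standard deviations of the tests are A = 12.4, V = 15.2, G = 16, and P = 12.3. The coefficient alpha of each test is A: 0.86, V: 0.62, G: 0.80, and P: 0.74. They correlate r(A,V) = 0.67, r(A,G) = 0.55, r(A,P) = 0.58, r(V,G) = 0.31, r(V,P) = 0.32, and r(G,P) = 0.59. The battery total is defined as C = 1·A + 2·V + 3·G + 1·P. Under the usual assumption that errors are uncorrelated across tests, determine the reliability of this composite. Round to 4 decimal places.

Var(C) = 12.4² + 2²·15.2² + 3²·16² + 12.3² + 2·[2·12.4·15.2·0.67 + 3·12.4·16·0.55 + 12.4·12.3·0.58 + 6·15.2·16·0.31 + 2·15.2·12.3·0.32 + 3·16·12.3·0.59] = 3533.21 + 3177.45 = 6710.66.
With uncorrelated errors the cross-covariances are all true-score covariance, so they carry over unchanged; only the diagonal terms shrink to ρᵢσᵢ².
True-score variance = [12.4²·0.86 + 2²·15.2²·0.62 + 3²·16²·0.80 + 12.3²·0.74] + 3177.45 = 2660.37 + 3177.45 = 5837.82.
Reliability = 5837.82 / 6710.66 = 0.8699.

0.8699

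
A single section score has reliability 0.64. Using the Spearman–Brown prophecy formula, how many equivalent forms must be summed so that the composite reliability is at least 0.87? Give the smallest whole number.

k ≥ ρ*(1−ρ₁)/(ρ₁(1−ρ*)) = 0.87·0.36 / (0.64·0.13) = 3.764.
Smallest integer k = 4.

4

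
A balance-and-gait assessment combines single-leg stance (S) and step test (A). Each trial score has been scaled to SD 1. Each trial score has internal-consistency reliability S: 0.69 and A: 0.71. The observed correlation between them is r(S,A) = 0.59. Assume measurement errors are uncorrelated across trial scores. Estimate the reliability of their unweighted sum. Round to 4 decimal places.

0.8113

Var(S+A) = 2 + 2·[0.59] = 2 + 1.18 = 3.18.
Because errors are independent across components, Cov(Tᵢ,Tⱼ) = Cov(Xᵢ,Xⱼ); the off-diagonal part of the true-score variance is the same as above.
True-score variance = [0.69 + 0.71] + 1.18 = 1.4 + 1.18 = 2.58.
Reliability = 2.58 / 3.18 = 0.8113.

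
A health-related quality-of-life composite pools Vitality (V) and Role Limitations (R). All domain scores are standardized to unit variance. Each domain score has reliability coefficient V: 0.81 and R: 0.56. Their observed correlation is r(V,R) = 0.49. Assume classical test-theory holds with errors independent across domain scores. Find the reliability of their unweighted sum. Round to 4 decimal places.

0.7886

Var(V+R) = 2 + 2·[0.49] = 2 + 0.98 = 2.98.
Under uncorrelated errors the observed covariances equal the true-score covariances, so only the own-variance terms attenuate.
True-score variance = [0.81 + 0.56] + 0.98 = 1.37 + 0.98 = 2.35.
Reliability = 2.35 / 2.98 = 0.7886.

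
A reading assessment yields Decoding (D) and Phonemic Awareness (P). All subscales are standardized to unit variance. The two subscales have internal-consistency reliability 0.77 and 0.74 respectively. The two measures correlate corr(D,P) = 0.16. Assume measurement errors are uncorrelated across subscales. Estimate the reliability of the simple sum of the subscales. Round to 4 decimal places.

0.7888

Var(D+P) = 2 + 2·[0.16] = 2 + 0.32 = 2.32.
With uncorrelated errors the cross-covariances are all true-score covariance, so they carry over unchanged; only the diagonal terms shrink to ρᵢσᵢ².
True-score variance = [0.77 + 0.74] + 0.32 = 1.51 + 0.32 = 1.83.
Reliability = 1.83 / 2.32 = 0.7888.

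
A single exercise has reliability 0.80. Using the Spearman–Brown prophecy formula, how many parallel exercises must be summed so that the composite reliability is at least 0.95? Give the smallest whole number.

5

k ≥ ρ*(1−ρ₁)/(ρ₁(1−ρ*)) = 0.95·0.20 / (0.80·0.05) = 4.750.
Smallest integer k = 5.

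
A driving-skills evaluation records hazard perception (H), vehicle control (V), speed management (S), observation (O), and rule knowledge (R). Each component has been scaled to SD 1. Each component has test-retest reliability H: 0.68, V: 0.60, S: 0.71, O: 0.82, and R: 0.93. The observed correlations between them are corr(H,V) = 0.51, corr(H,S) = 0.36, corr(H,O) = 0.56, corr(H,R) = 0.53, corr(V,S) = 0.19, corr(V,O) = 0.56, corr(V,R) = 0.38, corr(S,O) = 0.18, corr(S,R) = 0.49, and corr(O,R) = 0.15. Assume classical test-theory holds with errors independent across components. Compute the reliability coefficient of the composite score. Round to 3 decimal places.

0.902

Var(H+V+S+O+R) = 5 + 2·[0.51 + 0.36 + 0.56 + 0.53 + 0.19 + 0.56 + 0.38 + 0.18 + 0.49 + 0.15] = 5 + 7.82 = 12.82.
Because errors are independent across components, Cov(Tᵢ,Tⱼ) = Cov(Xᵢ,Xⱼ); the off-diagonal part of the true-score variance is the same as above.
True-score variance = [0.68 + 0.60 + 0.71 + 0.82 + 0.93] + 7.82 = 3.74 + 7.82 = 11.56.
Reliability = 11.56 / 12.82 = 0.902.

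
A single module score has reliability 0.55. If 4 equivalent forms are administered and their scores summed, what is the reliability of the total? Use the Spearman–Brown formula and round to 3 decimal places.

ρ_k = kρ / (1 + (k−1)ρ) = 4·0.55 / (1 + 3·0.55) = 2.200 / 2.650 = 0.830.

0.830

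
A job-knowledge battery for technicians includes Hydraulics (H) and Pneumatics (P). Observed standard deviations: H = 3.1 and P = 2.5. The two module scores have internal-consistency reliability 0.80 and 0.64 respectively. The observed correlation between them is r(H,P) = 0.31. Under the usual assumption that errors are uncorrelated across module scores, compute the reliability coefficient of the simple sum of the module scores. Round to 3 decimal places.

0.798

Var(H+P) = 3.1² + 2.5² + 2·[3.1·2.5·0.31] = 15.86 + 4.805 = 20.665.
With uncorrelated errors the cross-covariances are all true-score covariance, so they carry over unchanged; only the diagonal terms shrink to ρᵢσᵢ².
True-score variance = [3.1²·0.80 + 2.5²·0.64] + 4.805 = 11.688 + 4.805 = 16.493.
Reliability = 16.493 / 20.665 = 0.798.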